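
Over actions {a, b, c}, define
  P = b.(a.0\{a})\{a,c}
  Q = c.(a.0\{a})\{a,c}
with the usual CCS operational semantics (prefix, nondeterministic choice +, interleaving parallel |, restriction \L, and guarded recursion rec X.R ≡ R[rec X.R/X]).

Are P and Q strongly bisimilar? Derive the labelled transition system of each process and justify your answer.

P ≁ Q

LTS(P): 2 reachable states
  u0 = b.(a.0\{a})\{a,c} has moves —b→ u1
  u1 = (a.0\{a})\{a,c} has moves (no moves)
LTS(Q): 2 reachable states
  v0 = c.(a.0\{a})\{a,c} has moves —c→ v1
  v1 = (a.0\{a})\{a,c} has moves (no moves)
Coarsest stable partition (strong bisimilarity classes):
  B0 = {u0}
  B1 = {u1, v1}
  B2 = {v0}
u0 ∈ B0, v0 ∈ B2 → different blocks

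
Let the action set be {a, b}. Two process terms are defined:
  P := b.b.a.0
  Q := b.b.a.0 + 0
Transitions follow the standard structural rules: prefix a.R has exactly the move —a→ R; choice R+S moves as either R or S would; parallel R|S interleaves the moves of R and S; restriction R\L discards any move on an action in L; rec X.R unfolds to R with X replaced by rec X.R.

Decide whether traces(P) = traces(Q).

Reachable graph of P (4 states):
  m0 = b.b.a.0 :: -b-> m1
  m1 = b.a.0 :: -b-> m2
  m2 = a.0 :: -a-> m3
  m3 = 0 :: ∅
Reachable graph of Q (4 states):
  n0 = b.b.a.0 + 0 :: -b-> n1
  n1 = b.a.0 :: -b-> n2
  n2 = a.0 :: -a-> n3
  n3 = 0 :: ∅
Partition-refinement fixed point:
  B0 = {m0, n0}
  B1 = {m1, n1}
  B2 = {m2, n2}
  B3 = {m3, n3}
m0 ∈ B0, n0 ∈ B0 → same block
Bisimilar ⇒ trace-equivalent.

YES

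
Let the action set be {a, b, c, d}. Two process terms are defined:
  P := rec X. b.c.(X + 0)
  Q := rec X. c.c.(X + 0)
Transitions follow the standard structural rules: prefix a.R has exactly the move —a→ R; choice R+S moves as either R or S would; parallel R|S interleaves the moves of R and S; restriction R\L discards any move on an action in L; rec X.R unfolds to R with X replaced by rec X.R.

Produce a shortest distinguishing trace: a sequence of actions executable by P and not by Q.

b

LTS(P): 3 reachable states
  s0 = rec X. b.c.(X + 0) | -b-> s1
  s1 = c.((rec X. b.c.(X + 0)) + 0) | -c-> s2
  s2 = (rec X. b.c.(X + 0)) + 0 | -b-> s1
LTS(Q): 3 reachable states
  t0 = rec X. c.c.(X + 0) | -c-> t1
  t1 = c.((rec X. c.c.(X + 0)) + 0) | -c-> t2
  t2 = (rec X. c.c.(X + 0)) + 0 | -c-> t1
Executing b from P (initial set {s0}):
  step 1 (b): {s1}
  P completes σ.
Executing b from Q (initial set {t0}):
  step 1 (b): no successor for Q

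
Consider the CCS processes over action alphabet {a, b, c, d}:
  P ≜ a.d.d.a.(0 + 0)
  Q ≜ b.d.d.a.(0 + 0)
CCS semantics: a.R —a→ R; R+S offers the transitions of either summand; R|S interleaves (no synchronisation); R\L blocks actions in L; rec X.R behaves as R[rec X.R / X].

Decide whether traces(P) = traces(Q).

LTS(P): 5 reachable states
  m0 = a.d.d.a.(0 + 0) :: —a→ m1
  m1 = d.d.a.(0 + 0) :: —d→ m2
  m2 = d.a.(0 + 0) :: —d→ m3
  m3 = a.(0 + 0) :: —a→ m4
  m4 = 0 + 0 :: (no moves)
LTS(Q): 5 reachable states
  n0 = b.d.d.a.(0 + 0) :: —b→ n1
  n1 = d.d.a.(0 + 0) :: —d→ n2
  n2 = d.a.(0 + 0) :: —d→ n3
  n3 = a.(0 + 0) :: —a→ n4
  n4 = 0 + 0 :: (no moves)
Trace ⟨a⟩ through P, begin at {m0}:
  [1] a ⇒ {m1}
  — P admits the full trace.
Trace ⟨a⟩ through Q, begin at {n0}:
  [1] a ⇒ ∅ (Q stuck)

NO — witness ⟨a⟩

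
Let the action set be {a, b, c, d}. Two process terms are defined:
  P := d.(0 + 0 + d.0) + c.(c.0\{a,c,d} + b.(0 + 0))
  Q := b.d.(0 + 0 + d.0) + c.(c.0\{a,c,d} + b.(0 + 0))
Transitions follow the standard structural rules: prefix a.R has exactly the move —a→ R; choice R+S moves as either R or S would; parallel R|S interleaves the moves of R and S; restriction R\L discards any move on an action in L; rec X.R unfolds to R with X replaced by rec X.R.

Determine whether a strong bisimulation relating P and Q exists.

NO

P's transition system — 6 states:
  s0 = d.(0 + 0 + d.0) + c.(c.0\{a,c,d} + b.(0 + 0)) has moves —c→ s1, —d→ s2
  s1 = c.0\{a,c,d} + b.(0 + 0) has moves —b→ s3, —c→ s4
  s2 = 0 + 0 + d.0 has moves —d→ s5
  s3 = 0 + 0 has moves (no moves)
  s4 = 0\{a,c,d} has moves (no moves)
  s5 = 0 has moves (no moves)
Q's transition system — 7 states:
  t0 = b.d.(0 + 0 + d.0) + c.(c.0\{a,c,d} + b.(0 + 0)) has moves —b→ t1, —c→ t2
  t1 = d.(0 + 0 + d.0) has moves —d→ t3
  t2 = c.0\{a,c,d} + b.(0 + 0) has moves —b→ t4, —c→ t5
  t3 = 0 + 0 + d.0 has moves —d→ t6
  t4 = 0 + 0 has moves (no moves)
  t5 = 0\{a,c,d} has moves (no moves)
  t6 = 0 has moves (no moves)
Bisimilarity quotient blocks:
  B0 = {s0}
  B1 = {s1, t2}
  B2 = {s3, s4, s5, t4, t5, t6}
  B3 = {s2, t3}
  B4 = {t0}
  B5 = {t1}
s0 ∈ B0, t0 ∈ B4 → different blocks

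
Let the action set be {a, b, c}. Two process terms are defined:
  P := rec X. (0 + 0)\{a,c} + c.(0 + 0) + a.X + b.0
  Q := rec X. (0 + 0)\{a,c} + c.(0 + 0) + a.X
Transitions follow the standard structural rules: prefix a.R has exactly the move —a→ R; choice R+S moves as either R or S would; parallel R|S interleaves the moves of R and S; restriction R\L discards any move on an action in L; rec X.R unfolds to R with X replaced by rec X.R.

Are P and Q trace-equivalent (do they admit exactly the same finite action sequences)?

Reachable graph of P (3 states):
  m0 = rec X. (0 + 0)\{a,c} + c.(0 + 0) + a.X + b.0 has moves ··a··> m0, ··b··> m1, ··c··> m2
  m1 = 0 has moves ·
  m2 = 0 + 0 has moves ·
Reachable graph of Q (2 states):
  n0 = rec X. (0 + 0)\{a,c} + c.(0 + 0) + a.X has moves ··a··> n0, ··c··> n1
  n1 = 0 + 0 has moves ·
Executing b from P (initial set {m0}):
  after b @ step 1: {m1}
  — P admits the full trace.
Executing b from Q (initial set {n0}):
  after b @ step 1: ∅ (Q stuck)

traces(P) ≠ traces(Q) — witness ⟨b⟩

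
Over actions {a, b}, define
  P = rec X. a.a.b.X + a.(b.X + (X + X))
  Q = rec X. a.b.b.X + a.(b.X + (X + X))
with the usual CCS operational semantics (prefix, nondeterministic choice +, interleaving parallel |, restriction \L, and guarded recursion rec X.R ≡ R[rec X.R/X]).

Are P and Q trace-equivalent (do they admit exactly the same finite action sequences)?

trace-distinct — witness ⟨abb⟩

Reachable graph of P (4 states):
  p0 = rec X. a.a.b.X + a.(b.X + (X + X)) :: ··a··> p1, ··a··> p2
  p1 = a.b.(rec X. a.a.b.X + a.(b.X + (X + X))) :: ··a··> p3
  p2 = b.(rec X. a.a.b.X + a.(b.X + (X + X))) + ((rec X. a.a.b.X + a.(b.X + (X + X))) + (rec X. a.a.b.X + a.(b.X + (X + X)))) :: ··a··> p1, ··a··> p2, ··b··> p0
  p3 = b.(rec X. a.a.b.X + a.(b.X + (X + X))) :: ··b··> p0
Reachable graph of Q (4 states):
  q0 = rec X. a.b.b.X + a.(b.X + (X + X)) :: ··a··> q1, ··a··> q2
  q1 = b.(rec X. a.b.b.X + a.(b.X + (X + X))) + ((rec X. a.b.b.X + a.(b.X + (X + X))) + (rec X. a.b.b.X + a.(b.X + (X + X)))) :: ··a··> q1, ··a··> q2, ··b··> q0
  q2 = b.b.(rec X. a.b.b.X + a.(b.X + (X + X))) :: ··b··> q3
  q3 = b.(rec X. a.b.b.X + a.(b.X + (X + X))) :: ··b··> q0
Run σ = ⟨abb⟩ on Q: start {q0}
  step 1 (a): {q1, q2}
  step 2 (b): {q0, q3}
  step 3 (b): {q0}
  ✓ Q
Run σ = ⟨abb⟩ on P: start {p0}
  step 1 (a): {p1, p2}
  step 2 (b): {p0}
  step 3 (b): ∅ (P stuck)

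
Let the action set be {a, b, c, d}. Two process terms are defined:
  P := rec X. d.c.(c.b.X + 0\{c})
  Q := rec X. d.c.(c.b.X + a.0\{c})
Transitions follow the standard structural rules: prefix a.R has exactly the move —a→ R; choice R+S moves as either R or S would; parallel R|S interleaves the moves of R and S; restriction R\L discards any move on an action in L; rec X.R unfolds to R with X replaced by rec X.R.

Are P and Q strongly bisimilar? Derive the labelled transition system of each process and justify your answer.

LTS(P): 4 reachable states
  s0 = rec X. d.c.(c.b.X + 0\{c}) → ··d··> s1
  s1 = c.(c.b.(rec X. d.c.(c.b.X + 0\{c})) + 0\{c}) → ··c··> s2
  s2 = c.b.(rec X. d.c.(c.b.X + 0\{c})) + 0\{c} → ··c··> s3
  s3 = b.(rec X. d.c.(c.b.X + 0\{c})) → ··b··> s0
LTS(Q): 5 reachable states
  t0 = rec X. d.c.(c.b.X + a.0\{c}) → ··d··> t1
  t1 = c.(c.b.(rec X. d.c.(c.b.X + a.0\{c})) + a.0\{c}) → ··c··> t2
  t2 = c.b.(rec X. d.c.(c.b.X + a.0\{c})) + a.0\{c} → ··a··> t3, ··c··> t4
  t3 = 0\{c} → (no moves)
  t4 = b.(rec X. d.c.(c.b.X + a.0\{c})) → ··b··> t0
Coarsest stable partition (strong bisimilarity classes):
  B0 = {s0}
  B1 = {s1}
  B2 = {s2}
  B3 = {s3}
  B4 = {t0}
  B5 = {t1}
  B6 = {t2}
  B7 = {t4}
  B8 = {t3}
s0 ∈ B0, t0 ∈ B4 → different blocks

NO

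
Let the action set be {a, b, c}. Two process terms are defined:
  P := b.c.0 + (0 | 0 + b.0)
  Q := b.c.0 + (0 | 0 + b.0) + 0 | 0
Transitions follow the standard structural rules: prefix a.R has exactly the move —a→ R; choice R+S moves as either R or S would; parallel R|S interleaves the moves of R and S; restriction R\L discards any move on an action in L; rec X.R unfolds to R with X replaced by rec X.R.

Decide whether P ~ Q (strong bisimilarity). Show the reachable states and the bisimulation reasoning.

P's transition system — 3 states:
  p0 = b.c.0 + (0 | 0 + b.0) :: --b--▸ p1, --b--▸ p2
  p1 = 0 :: ∅
  p2 = c.0 :: --c--▸ p1
Q's transition system — 3 states:
  q0 = b.c.0 + (0 | 0 + b.0) + 0 | 0 :: --b--▸ q1, --b--▸ q2
  q1 = 0 :: ∅
  q2 = c.0 :: --c--▸ q1
Bisimilarity quotient blocks:
  B0 = {p0, q0}
  B1 = {p2, q2}
  B2 = {p1, q1}
p0 ∈ B0, q0 ∈ B0 → same block

bisimilar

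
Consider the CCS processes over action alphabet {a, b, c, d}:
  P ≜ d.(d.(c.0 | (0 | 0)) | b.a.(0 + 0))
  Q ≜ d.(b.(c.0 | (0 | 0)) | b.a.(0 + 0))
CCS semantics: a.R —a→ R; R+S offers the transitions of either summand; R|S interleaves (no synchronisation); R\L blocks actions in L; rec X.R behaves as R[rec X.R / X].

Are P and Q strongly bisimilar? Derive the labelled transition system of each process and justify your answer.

NO

P's transition system — 10 states:
  u0 = d.(d.(c.0 | (0 | 0)) | b.a.(0 + 0)) ⊢ ··d··> u1
  u1 = d.(c.0 | (0 | 0)) | b.a.(0 + 0) ⊢ ··b··> u2, ··d··> u3
  u2 = d.(c.0 | (0 | 0)) | a.(0 + 0) ⊢ ··a··> u4, ··d··> u5
  u3 = c.0 | (0 | 0) | b.a.(0 + 0) ⊢ ··b··> u5, ··c··> u6
  u4 = d.(c.0 | (0 | 0)) | (0 + 0) ⊢ ··d··> u7
  u5 = c.0 | (0 | 0) | a.(0 + 0) ⊢ ··a··> u7, ··c··> u8
  u6 = 0 | (0 | 0) | b.a.(0 + 0) ⊢ ··b··> u8
  u7 = c.0 | (0 | 0) | (0 + 0) ⊢ ··c··> u9
  u8 = 0 | (0 | 0) | a.(0 + 0) ⊢ ··a··> u9
  u9 = 0 | (0 | 0) | (0 + 0) ⊢ ∅
Q's transition system — 10 states:
  v0 = d.(b.(c.0 | (0 | 0)) | b.a.(0 + 0)) ⊢ ··d··> v1
  v1 = b.(c.0 | (0 | 0)) | b.a.(0 + 0) ⊢ ··b··> v2, ··b··> v3
  v2 = b.(c.0 | (0 | 0)) | a.(0 + 0) ⊢ ··a··> v4, ··b··> v5
  v3 = c.0 | (0 | 0) | b.a.(0 + 0) ⊢ ··b··> v5, ··c··> v6
  v4 = b.(c.0 | (0 | 0)) | (0 + 0) ⊢ ··b··> v7
  v5 = c.0 | (0 | 0) | a.(0 + 0) ⊢ ··a··> v7, ··c··> v8
  v6 = 0 | (0 | 0) | b.a.(0 + 0) ⊢ ··b··> v8
  v7 = c.0 | (0 | 0) | (0 + 0) ⊢ ··c··> v9
  v8 = 0 | (0 | 0) | a.(0 + 0) ⊢ ··a··> v9
  v9 = 0 | (0 | 0) | (0 + 0) ⊢ ∅
Coarsest stable partition (strong bisimilarity classes):
  B0 = {u0}
  B1 = {u1}
  B2 = {u2}
  B3 = {u4}
  B4 = {u7, v7}
  B5 = {u9, v9}
  B6 = {u5, v5}
  B7 = {u8, v8}
  B8 = {u3, v3}
  B9 = {u6, v6}
  B10 = {v0}
  B11 = {v1}
  B12 = {v2}
  B13 = {v4}
u0 ∈ B0, v0 ∈ B10 → different blocks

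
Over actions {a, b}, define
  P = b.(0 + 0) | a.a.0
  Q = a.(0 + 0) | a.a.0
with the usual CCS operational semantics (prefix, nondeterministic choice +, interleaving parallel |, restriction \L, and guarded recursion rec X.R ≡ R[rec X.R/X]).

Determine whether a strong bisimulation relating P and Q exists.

NO

LTS(P): 6 reachable states
  m0 = b.(0 + 0) | a.a.0 :: =a=> m1, =b=> m2
  m1 = b.(0 + 0) | a.0 :: =a=> m3, =b=> m4
  m2 = (0 + 0) | a.a.0 :: =a=> m4
  m3 = b.(0 + 0) | 0 :: =b=> m5
  m4 = (0 + 0) | a.0 :: =a=> m5
  m5 = (0 + 0) | 0 :: ·
LTS(Q): 6 reachable states
  n0 = a.(0 + 0) | a.a.0 :: =a=> n1, =a=> n2
  n1 = (0 + 0) | a.a.0 :: =a=> n3
  n2 = a.(0 + 0) | a.0 :: =a=> n3, =a=> n4
  n3 = (0 + 0) | a.0 :: =a=> n5
  n4 = a.(0 + 0) | 0 :: =a=> n5
  n5 = (0 + 0) | 0 :: ·
Partition-refinement fixed point:
  B0 = {m0}
  B1 = {m2, n1, n2}
  B2 = {m4, n3, n4}
  B3 = {m5, n5}
  B4 = {m1}
  B5 = {m3}
  B6 = {n0}
m0 ∈ B0, n0 ∈ B6 → different blocks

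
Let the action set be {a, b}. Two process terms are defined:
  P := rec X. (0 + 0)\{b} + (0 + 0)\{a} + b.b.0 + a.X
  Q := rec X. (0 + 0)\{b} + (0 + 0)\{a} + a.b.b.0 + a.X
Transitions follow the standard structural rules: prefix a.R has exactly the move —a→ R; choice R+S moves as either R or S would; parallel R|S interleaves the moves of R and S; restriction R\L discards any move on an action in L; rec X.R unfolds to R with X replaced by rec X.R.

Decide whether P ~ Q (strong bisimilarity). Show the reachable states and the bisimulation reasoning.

Reachable graph of P (3 states):
  p0 = rec X. (0 + 0)\{b} + (0 + 0)\{a} + b.b.0 + a.X :: —a→ p0, —b→ p1
  p1 = b.0 :: —b→ p2
  p2 = 0 :: ·
Reachable graph of Q (4 states):
  q0 = rec X. (0 + 0)\{b} + (0 + 0)\{a} + a.b.b.0 + a.X :: —a→ q0, —a→ q1
  q1 = b.b.0 :: —b→ q2
  q2 = b.0 :: —b→ q3
  q3 = 0 :: ·
Coarsest stable partition (strong bisimilarity classes):
  B0 = {p0}
  B1 = {p1, q2}
  B2 = {p2, q3}
  B3 = {q0}
  B4 = {q1}
p0 ∈ B0, q0 ∈ B3 → different blocks

P ≁ Q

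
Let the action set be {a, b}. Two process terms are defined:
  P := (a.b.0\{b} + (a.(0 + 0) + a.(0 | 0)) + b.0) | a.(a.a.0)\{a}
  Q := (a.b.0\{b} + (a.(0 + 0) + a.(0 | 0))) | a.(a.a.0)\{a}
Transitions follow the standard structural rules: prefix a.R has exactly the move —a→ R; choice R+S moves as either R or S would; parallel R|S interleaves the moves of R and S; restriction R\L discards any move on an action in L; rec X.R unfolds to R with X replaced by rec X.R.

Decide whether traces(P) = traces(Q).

LTS(P): 12 reachable states
  s0 = (a.b.0\{b} + (a.(0 + 0) + a.(0 | 0)) + b.0) | a.(a.a.0)\{a} | =a=> s1, =a=> s2, =a=> s3, =a=> s4, =b=> s5
  s1 = (0 + 0) | a.(a.a.0)\{a} | =a=> s6
  s2 = (a.b.0\{b} + (a.(0 + 0) + a.(0 | 0)) + b.0) | (a.a.0)\{a} | =a=> s6, =a=> s7, =a=> s8, =b=> s9
  s3 = 0 | 0 | a.(a.a.0)\{a} | =a=> s7
  s4 = b.0\{b} | a.(a.a.0)\{a} | =a=> s8, =b=> s10
  s5 = 0 | a.(a.a.0)\{a} | =a=> s9
  s6 = (0 + 0) | (a.a.0)\{a} | (no moves)
  s7 = 0 | 0 | (a.a.0)\{a} | (no moves)
  s8 = b.0\{b} | (a.a.0)\{a} | =b=> s11
  s9 = 0 | (a.a.0)\{a} | (no moves)
  s10 = 0\{b} | a.(a.a.0)\{a} | =a=> s11
  s11 = 0\{b} | (a.a.0)\{a} | (no moves)
LTS(Q): 10 reachable states
  t0 = (a.b.0\{b} + (a.(0 + 0) + a.(0 | 0))) | a.(a.a.0)\{a} | =a=> t1, =a=> t2, =a=> t3, =a=> t4
  t1 = (0 + 0) | a.(a.a.0)\{a} | =a=> t5
  t2 = (a.b.0\{b} + (a.(0 + 0) + a.(0 | 0))) | (a.a.0)\{a} | =a=> t5, =a=> t6, =a=> t7
  t3 = 0 | 0 | a.(a.a.0)\{a} | =a=> t6
  t4 = b.0\{b} | a.(a.a.0)\{a} | =a=> t7, =b=> t8
  t5 = (0 + 0) | (a.a.0)\{a} | (no moves)
  t6 = 0 | 0 | (a.a.0)\{a} | (no moves)
  t7 = b.0\{b} | (a.a.0)\{a} | =b=> t9
  t8 = 0\{b} | a.(a.a.0)\{a} | =a=> t9
  t9 = 0\{b} | (a.a.0)\{a} | (no moves)
Executing b from P (initial set {s0}):
  step 1 (b): {s5}
  P completes σ.
Executing b from Q (initial set {t0}):
  step 1 (b): ∅ (Q stuck)

NO — witness ⟨b⟩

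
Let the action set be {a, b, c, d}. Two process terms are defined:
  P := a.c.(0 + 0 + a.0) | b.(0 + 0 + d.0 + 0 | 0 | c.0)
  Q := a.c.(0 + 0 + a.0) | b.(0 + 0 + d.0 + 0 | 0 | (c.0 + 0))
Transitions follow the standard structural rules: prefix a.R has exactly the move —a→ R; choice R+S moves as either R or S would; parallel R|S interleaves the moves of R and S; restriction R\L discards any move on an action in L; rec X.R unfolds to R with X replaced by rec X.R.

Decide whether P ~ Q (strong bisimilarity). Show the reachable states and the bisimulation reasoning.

Reachable graph of P (16 states):
  p0 = a.c.(0 + 0 + a.0) | b.(0 + 0 + d.0 + 0 | 0 | c.0) :: -a-> p1, -b-> p2
  p1 = c.(0 + 0 + a.0) | b.(0 + 0 + d.0 + 0 | 0 | c.0) :: -b-> p3, -c-> p4
  p2 = a.c.(0 + 0 + a.0) | (0 + 0 + d.0 + 0 | 0 | c.0) :: -a-> p3, -c-> p5, -d-> p6
  p3 = c.(0 + 0 + a.0) | (0 + 0 + d.0 + 0 | 0 | c.0) :: -c-> p7, -c-> p8, -d-> p9
  p4 = (0 + 0 + a.0) | b.(0 + 0 + d.0 + 0 | 0 | c.0) :: -a-> p10, -b-> p7
  p5 = a.c.(0 + 0 + a.0) | (0 | 0 | 0) :: -a-> p8
  p6 = a.c.(0 + 0 + a.0) | 0 :: -a-> p9
  p7 = (0 + 0 + a.0) | (0 + 0 + d.0 + 0 | 0 | c.0) :: -a-> p11, -c-> p12, -d-> p13
  p8 = c.(0 + 0 + a.0) | (0 | 0 | 0) :: -c-> p12
  p9 = c.(0 + 0 + a.0) | 0 :: -c-> p13
  p10 = 0 | b.(0 + 0 + d.0 + 0 | 0 | c.0) :: -b-> p11
  p11 = 0 | (0 + 0 + d.0 + 0 | 0 | c.0) :: -c-> p14, -d-> p15
  p12 = (0 + 0 + a.0) | (0 | 0 | 0) :: -a-> p14
  p13 = (0 + 0 + a.0) | 0 :: -a-> p15
  p14 = 0 | (0 | 0 | 0) :: deadlocked
  p15 = 0 | 0 :: deadlocked
Reachable graph of Q (16 states):
  q0 = a.c.(0 + 0 + a.0) | b.(0 + 0 + d.0 + 0 | 0 | (c.0 + 0)) :: -a-> q1, -b-> q2
  q1 = c.(0 + 0 + a.0) | b.(0 + 0 + d.0 + 0 | 0 | (c.0 + 0)) :: -b-> q3, -c-> q4
  q2 = a.c.(0 + 0 + a.0) | (0 + 0 + d.0 + 0 | 0 | (c.0 + 0)) :: -a-> q3, -c-> q5, -d-> q6
  q3 = c.(0 + 0 + a.0) | (0 + 0 + d.0 + 0 | 0 | (c.0 + 0)) :: -c-> q7, -c-> q8, -d-> q9
  q4 = (0 + 0 + a.0) | b.(0 + 0 + d.0 + 0 | 0 | (c.0 + 0)) :: -a-> q10, -b-> q7
  q5 = a.c.(0 + 0 + a.0) | (0 | 0 | 0) :: -a-> q8
  q6 = a.c.(0 + 0 + a.0) | 0 :: -a-> q9
  q7 = (0 + 0 + a.0) | (0 + 0 + d.0 + 0 | 0 | (c.0 + 0)) :: -a-> q11, -c-> q12, -d-> q13
  q8 = c.(0 + 0 + a.0) | (0 | 0 | 0) :: -c-> q12
  q9 = c.(0 + 0 + a.0) | 0 :: -c-> q13
  q10 = 0 | b.(0 + 0 + d.0 + 0 | 0 | (c.0 + 0)) :: -b-> q11
  q11 = 0 | (0 + 0 + d.0 + 0 | 0 | (c.0 + 0)) :: -c-> q14, -d-> q15
  q12 = (0 + 0 + a.0) | (0 | 0 | 0) :: -a-> q14
  q13 = (0 + 0 + a.0) | 0 :: -a-> q15
  q14 = 0 | (0 | 0 | 0) :: deadlocked
  q15 = 0 | 0 :: deadlocked
Coarsest stable partition (strong bisimilarity classes):
  B0 = {p0, q0}
  B1 = {p2, q2}
  B2 = {p3, q3}
  B3 = {p8, p9, q8, q9}
  B4 = {p12, p13, q12, q13}
  B5 = {p14, p15, q14, q15}
  B6 = {p7, q7}
  B7 = {p11, q11}
  B8 = {p5, p6, q5, q6}
  B9 = {p1, q1}
  B10 = {p4, q4}
  B11 = {p10, q10}
p0 ∈ B0, q0 ∈ B0 → same block

YES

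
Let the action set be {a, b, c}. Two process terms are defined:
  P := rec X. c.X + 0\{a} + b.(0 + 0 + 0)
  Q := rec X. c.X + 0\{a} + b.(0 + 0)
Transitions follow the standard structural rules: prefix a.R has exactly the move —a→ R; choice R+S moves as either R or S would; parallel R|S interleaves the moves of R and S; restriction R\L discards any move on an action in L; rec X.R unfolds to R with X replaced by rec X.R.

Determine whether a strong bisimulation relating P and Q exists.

YES

P's transition system — 2 states:
  p0 = rec X. c.X + 0\{a} + b.(0 + 0 + 0) has moves -b-> p1, -c-> p0
  p1 = 0 + 0 + 0 has moves (no moves)
Q's transition system — 2 states:
  q0 = rec X. c.X + 0\{a} + b.(0 + 0) has moves -b-> q1, -c-> q0
  q1 = 0 + 0 has moves (no moves)
Partition-refinement fixed point:
  B0 = {p0, q0}
  B1 = {p1, q1}
p0 ∈ B0, q0 ∈ B0 → same block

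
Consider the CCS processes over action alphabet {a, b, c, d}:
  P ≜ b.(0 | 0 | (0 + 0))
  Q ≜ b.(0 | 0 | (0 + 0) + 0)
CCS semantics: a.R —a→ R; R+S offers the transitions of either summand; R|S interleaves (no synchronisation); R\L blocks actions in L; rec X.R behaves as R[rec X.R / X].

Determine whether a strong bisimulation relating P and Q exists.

YES

P's transition system — 2 states:
  s0 = b.(0 | 0 | (0 + 0)) ⊢ ··b··> s1
  s1 = 0 | 0 | (0 + 0) ⊢ ·
Q's transition system — 2 states:
  t0 = b.(0 | 0 | (0 + 0) + 0) ⊢ ··b··> t1
  t1 = 0 | 0 | (0 + 0) + 0 ⊢ ·
Bisimilarity quotient blocks:
  B0 = {s0, t0}
  B1 = {s1, t1}
s0 ∈ B0, t0 ∈ B0 → same block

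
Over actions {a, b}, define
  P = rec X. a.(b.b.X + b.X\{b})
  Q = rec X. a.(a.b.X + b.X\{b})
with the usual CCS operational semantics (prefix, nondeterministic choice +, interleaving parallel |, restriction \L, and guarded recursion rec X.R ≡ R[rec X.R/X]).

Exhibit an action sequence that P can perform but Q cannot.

Reachable graph of P (5 states):
  s0 = rec X. a.(b.b.X + b.X\{b}) → --a--▸ s1
  s1 = b.b.(rec X. a.(b.b.X + b.X\{b})) + b.(rec X. a.(b.b.X + b.X\{b}))\{b} → --b--▸ s2, --b--▸ s3
  s2 = (rec X. a.(b.b.X + b.X\{b}))\{b} → --a--▸ s4
  s3 = b.(rec X. a.(b.b.X + b.X\{b})) → --b--▸ s0
  s4 = (b.b.(rec X. a.(b.b.X + b.X\{b})) + b.(rec X. a.(b.b.X + b.X\{b}))\{b})\{b} → stopped
Reachable graph of Q (6 states):
  t0 = rec X. a.(a.b.X + b.X\{b}) → --a--▸ t1
  t1 = a.b.(rec X. a.(a.b.X + b.X\{b})) + b.(rec X. a.(a.b.X + b.X\{b}))\{b} → --a--▸ t2, --b--▸ t3
  t2 = b.(rec X. a.(a.b.X + b.X\{b})) → --b--▸ t0
  t3 = (rec X. a.(a.b.X + b.X\{b}))\{b} → --a--▸ t4
  t4 = (a.b.(rec X. a.(a.b.X + b.X\{b})) + b.(rec X. a.(a.b.X + b.X\{b}))\{b})\{b} → --a--▸ t5
  t5 = (b.(rec X. a.(a.b.X + b.X\{b})))\{b} → stopped
Executing abb from P (initial set {s0}):
  [1] a ⇒ {s1}
  [2] b ⇒ {s2, s3}
  [3] b ⇒ {s0}
  — P admits the full trace.
Executing abb from Q (initial set {t0}):
  [1] a ⇒ {t1}
  [2] b ⇒ {t3}
  [3] b ⇒ no successor for Q

abb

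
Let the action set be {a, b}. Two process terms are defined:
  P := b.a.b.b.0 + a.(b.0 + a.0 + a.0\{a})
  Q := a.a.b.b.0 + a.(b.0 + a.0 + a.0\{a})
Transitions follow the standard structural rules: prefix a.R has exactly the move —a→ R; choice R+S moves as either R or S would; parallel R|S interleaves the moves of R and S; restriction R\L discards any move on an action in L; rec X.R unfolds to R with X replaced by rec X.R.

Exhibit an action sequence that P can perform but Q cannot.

P's transition system — 7 states:
  p0 = b.a.b.b.0 + a.(b.0 + a.0 + a.0\{a}) | =a=> p1, =b=> p2
  p1 = b.0 + a.0 + a.0\{a} | =a=> p3, =a=> p4, =b=> p3
  p2 = a.b.b.0 | =a=> p5
  p3 = 0 | (no moves)
  p4 = 0\{a} | (no moves)
  p5 = b.b.0 | =b=> p6
  p6 = b.0 | =b=> p3
Q's transition system — 7 states:
  q0 = a.a.b.b.0 + a.(b.0 + a.0 + a.0\{a}) | =a=> q1, =a=> q2
  q1 = a.b.b.0 | =a=> q3
  q2 = b.0 + a.0 + a.0\{a} | =a=> q4, =a=> q5, =b=> q4
  q3 = b.b.0 | =b=> q6
  q4 = 0 | (no moves)
  q5 = 0\{a} | (no moves)
  q6 = b.0 | =b=> q4
Run σ = ⟨b⟩ on P: start {p0}
  step 1 (b): {p2}
  ✓ P
Run σ = ⟨b⟩ on Q: start {q0}
  step 1 (b): no successor for Q

b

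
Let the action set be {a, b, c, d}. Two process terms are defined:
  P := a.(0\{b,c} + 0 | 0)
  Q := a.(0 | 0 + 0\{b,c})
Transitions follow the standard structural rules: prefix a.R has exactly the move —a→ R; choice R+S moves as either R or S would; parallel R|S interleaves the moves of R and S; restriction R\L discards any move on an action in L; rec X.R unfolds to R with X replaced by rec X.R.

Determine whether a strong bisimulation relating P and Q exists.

P's transition system — 2 states:
  u0 = a.(0\{b,c} + 0 | 0) :: =a=> u1
  u1 = 0\{b,c} + 0 | 0 :: ∅
Q's transition system — 2 states:
  v0 = a.(0 | 0 + 0\{b,c}) :: =a=> v1
  v1 = 0 | 0 + 0\{b,c} :: ∅
Partition-refinement fixed point:
  B0 = {u0, v0}
  B1 = {u1, v1}
u0 ∈ B0, v0 ∈ B0 → same block

bisimilar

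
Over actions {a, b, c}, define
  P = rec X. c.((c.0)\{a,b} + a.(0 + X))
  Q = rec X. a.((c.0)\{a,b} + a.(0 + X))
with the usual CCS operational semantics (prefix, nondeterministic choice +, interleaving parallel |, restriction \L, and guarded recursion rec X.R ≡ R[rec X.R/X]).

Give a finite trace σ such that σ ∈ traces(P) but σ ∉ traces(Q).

c

LTS(P): 4 reachable states
  u0 = rec X. c.((c.0)\{a,b} + a.(0 + X)) :: =c=> u1
  u1 = (c.0)\{a,b} + a.(0 + (rec X. c.((c.0)\{a,b} + a.(0 + X)))) :: =a=> u2, =c=> u3
  u2 = 0 + (rec X. c.((c.0)\{a,b} + a.(0 + X))) :: =c=> u1
  u3 = 0\{a,b} :: stopped
LTS(Q): 4 reachable states
  v0 = rec X. a.((c.0)\{a,b} + a.(0 + X)) :: =a=> v1
  v1 = (c.0)\{a,b} + a.(0 + (rec X. a.((c.0)\{a,b} + a.(0 + X)))) :: =a=> v2, =c=> v3
  v2 = 0 + (rec X. a.((c.0)\{a,b} + a.(0 + X))) :: =a=> v1
  v3 = 0\{a,b} :: stopped
Executing c from P (initial set {u0}):
  after c @ step 1: {u1}
  ✓ P
Executing c from Q (initial set {v0}):
  after c @ step 1: ∅  — Q cannot continue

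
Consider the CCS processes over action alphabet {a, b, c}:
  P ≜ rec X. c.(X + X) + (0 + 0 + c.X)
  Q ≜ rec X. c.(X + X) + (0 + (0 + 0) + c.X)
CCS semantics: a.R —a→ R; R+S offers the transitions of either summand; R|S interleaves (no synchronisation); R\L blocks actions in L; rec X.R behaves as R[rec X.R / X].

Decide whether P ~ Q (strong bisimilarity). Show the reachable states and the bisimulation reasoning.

P's transition system — 2 states:
  p0 = rec X. c.(X + X) + (0 + 0 + c.X) → ··c··> p0, ··c··> p1
  p1 = (rec X. c.(X + X) + (0 + 0 + c.X)) + (rec X. c.(X + X) + (0 + 0 + c.X)) → ··c··> p0, ··c··> p1
Q's transition system — 2 states:
  q0 = rec X. c.(X + X) + (0 + (0 + 0) + c.X) → ··c··> q0, ··c··> q1
  q1 = (rec X. c.(X + X) + (0 + (0 + 0) + c.X)) + (rec X. c.(X + X) + (0 + (0 + 0) + c.X)) → ··c··> q0, ··c··> q1
Coarsest stable partition (strong bisimilarity classes):
  B0 = {p0, p1, q0, q1}
p0 ∈ B0, q0 ∈ B0 → same block

P ~ Q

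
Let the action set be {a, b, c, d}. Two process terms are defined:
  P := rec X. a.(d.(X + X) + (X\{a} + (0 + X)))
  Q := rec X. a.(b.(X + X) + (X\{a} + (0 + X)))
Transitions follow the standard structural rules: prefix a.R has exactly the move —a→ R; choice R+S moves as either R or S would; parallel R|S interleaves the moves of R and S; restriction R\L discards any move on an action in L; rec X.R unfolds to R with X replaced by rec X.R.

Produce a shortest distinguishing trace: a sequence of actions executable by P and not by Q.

Reachable graph of P (3 states):
  m0 = rec X. a.(d.(X + X) + (X\{a} + (0 + X))) :: =a=> m1
  m1 = d.((rec X. a.(d.(X + X) + (X\{a} + (0 + X)))) + (rec X. a.(d.(X + X) + (X\{a} + (0 + X))))) + ((rec X. a.(d.(X + X) + (X\{a} + (0 + X))))\{a} + (0 + (rec X. a.(d.(X + X) + (X\{a} + (0 + X)))))) :: =a=> m1, =d=> m2
  m2 = (rec X. a.(d.(X + X) + (X\{a} + (0 + X)))) + (rec X. a.(d.(X + X) + (X\{a} + (0 + X)))) :: =a=> m1
Reachable graph of Q (3 states):
  n0 = rec X. a.(b.(X + X) + (X\{a} + (0 + X))) :: =a=> n1
  n1 = b.((rec X. a.(b.(X + X) + (X\{a} + (0 + X)))) + (rec X. a.(b.(X + X) + (X\{a} + (0 + X))))) + ((rec X. a.(b.(X + X) + (X\{a} + (0 + X))))\{a} + (0 + (rec X. a.(b.(X + X) + (X\{a} + (0 + X)))))) :: =a=> n1, =b=> n2
  n2 = (rec X. a.(b.(X + X) + (X\{a} + (0 + X)))) + (rec X. a.(b.(X + X) + (X\{a} + (0 + X)))) :: =a=> n1
Trace ⟨ad⟩ through P, begin at {m0}:
  after a @ step 1: {m1}
  after d @ step 2: {m2}
  — P admits the full trace.
Trace ⟨ad⟩ through Q, begin at {n0}:
  after a @ step 1: {n1}
  after d @ step 2: ∅  — Q cannot continue

ad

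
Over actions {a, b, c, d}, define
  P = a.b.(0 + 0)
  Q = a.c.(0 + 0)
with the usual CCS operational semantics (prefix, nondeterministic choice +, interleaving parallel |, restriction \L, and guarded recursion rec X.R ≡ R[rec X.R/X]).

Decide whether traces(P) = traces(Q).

Reachable graph of P (3 states):
  u0 = a.b.(0 + 0) | =a=> u1
  u1 = b.(0 + 0) | =b=> u2
  u2 = 0 + 0 | deadlocked
Reachable graph of Q (3 states):
  v0 = a.c.(0 + 0) | =a=> v1
  v1 = c.(0 + 0) | =c=> v2
  v2 = 0 + 0 | deadlocked
Run σ = ⟨ab⟩ on P: start {u0}
  step 1 (a): {u1}
  step 2 (b): {u2}
  — P admits the full trace.
Run σ = ⟨ab⟩ on Q: start {v0}
  step 1 (a): {v1}
  step 2 (b): ∅ (Q stuck)

NO — witness ⟨ab⟩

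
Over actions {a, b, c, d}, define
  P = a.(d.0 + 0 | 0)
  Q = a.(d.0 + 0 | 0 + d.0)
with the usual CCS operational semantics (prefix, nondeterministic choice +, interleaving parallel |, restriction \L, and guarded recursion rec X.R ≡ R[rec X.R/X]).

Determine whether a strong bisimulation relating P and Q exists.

bisimilar

P's transition system — 3 states:
  p0 = a.(d.0 + 0 | 0) → --a--▸ p1
  p1 = d.0 + 0 | 0 → --d--▸ p2
  p2 = 0 → (no moves)
Q's transition system — 3 states:
  q0 = a.(d.0 + 0 | 0 + d.0) → --a--▸ q1
  q1 = d.0 + 0 | 0 + d.0 → --d--▸ q2
  q2 = 0 → (no moves)
Bisimilarity quotient blocks:
  B0 = {p0, q0}
  B1 = {p1, q1}
  B2 = {p2, q2}
p0 ∈ B0, q0 ∈ B0 → same block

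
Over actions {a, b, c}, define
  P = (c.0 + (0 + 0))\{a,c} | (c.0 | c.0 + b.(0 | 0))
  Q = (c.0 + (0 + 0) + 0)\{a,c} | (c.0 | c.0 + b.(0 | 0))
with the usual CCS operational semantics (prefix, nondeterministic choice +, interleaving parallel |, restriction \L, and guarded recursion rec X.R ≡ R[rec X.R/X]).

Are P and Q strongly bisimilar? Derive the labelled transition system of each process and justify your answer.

Reachable graph of P (4 states):
  m0 = (c.0 + (0 + 0))\{a,c} | (c.0 | c.0 + b.(0 | 0)) ⊢ -b-> m1, -c-> m2, -c-> m3
  m1 = (c.0 + (0 + 0))\{a,c} | (0 | 0) ⊢ ·
  m2 = (c.0 + (0 + 0))\{a,c} | (0 | c.0) ⊢ -c-> m1
  m3 = (c.0 + (0 + 0))\{a,c} | (c.0 | 0) ⊢ -c-> m1
Reachable graph of Q (4 states):
  n0 = (c.0 + (0 + 0) + 0)\{a,c} | (c.0 | c.0 + b.(0 | 0)) ⊢ -b-> n1, -c-> n2, -c-> n3
  n1 = (c.0 + (0 + 0) + 0)\{a,c} | (0 | 0) ⊢ ·
  n2 = (c.0 + (0 + 0) + 0)\{a,c} | (0 | c.0) ⊢ -c-> n1
  n3 = (c.0 + (0 + 0) + 0)\{a,c} | (c.0 | 0) ⊢ -c-> n1
Partition-refinement fixed point:
  B0 = {m0, n0}
  B1 = {m2, m3, n2, n3}
  B2 = {m1, n1}
m0 ∈ B0, n0 ∈ B0 → same block

YES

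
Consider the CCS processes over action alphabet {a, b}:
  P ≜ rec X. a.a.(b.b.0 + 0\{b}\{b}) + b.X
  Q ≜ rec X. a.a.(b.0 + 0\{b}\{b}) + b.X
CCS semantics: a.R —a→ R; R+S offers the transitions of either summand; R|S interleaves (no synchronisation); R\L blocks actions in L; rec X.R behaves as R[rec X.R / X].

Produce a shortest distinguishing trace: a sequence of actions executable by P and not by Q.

aabb

P's transition system — 5 states:
  p0 = rec X. a.a.(b.b.0 + 0\{b}\{b}) + b.X → —a→ p1, —b→ p0
  p1 = a.(b.b.0 + 0\{b}\{b}) → —a→ p2
  p2 = b.b.0 + 0\{b}\{b} → —b→ p3
  p3 = b.0 → —b→ p4
  p4 = 0 → (no moves)
Q's transition system — 4 states:
  q0 = rec X. a.a.(b.0 + 0\{b}\{b}) + b.X → —a→ q1, —b→ q0
  q1 = a.(b.0 + 0\{b}\{b}) → —a→ q2
  q2 = b.0 + 0\{b}\{b} → —b→ q3
  q3 = 0 → (no moves)
Run σ = ⟨aabb⟩ on P: start {p0}
  step 1 (a): {p1}
  step 2 (a): {p2}
  step 3 (b): {p3}
  step 4 (b): {p4}
  — P admits the full trace.
Run σ = ⟨aabb⟩ on Q: start {q0}
  step 1 (a): {q1}
  step 2 (a): {q2}
  step 3 (b): {q3}
  step 4 (b): no successor for Q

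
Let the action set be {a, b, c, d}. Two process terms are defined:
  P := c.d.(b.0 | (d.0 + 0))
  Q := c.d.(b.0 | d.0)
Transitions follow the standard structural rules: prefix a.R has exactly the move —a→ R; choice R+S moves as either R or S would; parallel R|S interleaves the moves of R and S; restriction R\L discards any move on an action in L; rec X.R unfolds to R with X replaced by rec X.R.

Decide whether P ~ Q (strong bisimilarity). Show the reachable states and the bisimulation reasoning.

YES

Reachable graph of P (6 states):
  m0 = c.d.(b.0 | (d.0 + 0)) has moves --c--▸ m1
  m1 = d.(b.0 | (d.0 + 0)) has moves --d--▸ m2
  m2 = b.0 | (d.0 + 0) has moves --b--▸ m3, --d--▸ m4
  m3 = 0 | (d.0 + 0) has moves --d--▸ m5
  m4 = b.0 | 0 has moves --b--▸ m5
  m5 = 0 | 0 has moves stopped
Reachable graph of Q (6 states):
  n0 = c.d.(b.0 | d.0) has moves --c--▸ n1
  n1 = d.(b.0 | d.0) has moves --d--▸ n2
  n2 = b.0 | d.0 has moves --b--▸ n3, --d--▸ n4
  n3 = 0 | d.0 has moves --d--▸ n5
  n4 = b.0 | 0 has moves --b--▸ n5
  n5 = 0 | 0 has moves stopped
Bisimilarity quotient blocks:
  B0 = {m0, n0}
  B1 = {m1, n1}
  B2 = {m2, n2}
  B3 = {m4, n4}
  B4 = {m5, n5}
  B5 = {m3, n3}
m0 ∈ B0, n0 ∈ B0 → same block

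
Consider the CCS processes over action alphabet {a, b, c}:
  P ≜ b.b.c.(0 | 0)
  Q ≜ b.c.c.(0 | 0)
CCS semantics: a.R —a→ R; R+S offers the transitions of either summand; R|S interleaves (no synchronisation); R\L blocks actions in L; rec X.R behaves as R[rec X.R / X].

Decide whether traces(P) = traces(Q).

P's transition system — 4 states:
  u0 = b.b.c.(0 | 0) | =b=> u1
  u1 = b.c.(0 | 0) | =b=> u2
  u2 = c.(0 | 0) | =c=> u3
  u3 = 0 | 0 | (no moves)
Q's transition system — 4 states:
  v0 = b.c.c.(0 | 0) | =b=> v1
  v1 = c.c.(0 | 0) | =c=> v2
  v2 = c.(0 | 0) | =c=> v3
  v3 = 0 | 0 | (no moves)
Run σ = ⟨bb⟩ on P: start {u0}
  step 1 (b): {u1}
  step 2 (b): {u2}
  ✓ P
Run σ = ⟨bb⟩ on Q: start {v0}
  step 1 (b): {v1}
  step 2 (b): ∅ (Q stuck)

NO — witness ⟨bb⟩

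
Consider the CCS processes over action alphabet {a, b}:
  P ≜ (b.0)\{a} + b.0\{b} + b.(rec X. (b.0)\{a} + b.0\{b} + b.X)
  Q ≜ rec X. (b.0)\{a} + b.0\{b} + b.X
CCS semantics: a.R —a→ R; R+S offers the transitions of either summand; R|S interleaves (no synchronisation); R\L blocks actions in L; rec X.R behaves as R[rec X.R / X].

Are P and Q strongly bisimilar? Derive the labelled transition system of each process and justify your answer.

P ~ Q

P's transition system — 4 states:
  p0 = (b.0)\{a} + b.0\{b} + b.(rec X. (b.0)\{a} + b.0\{b} + b.X) :: --b--▸ p1, --b--▸ p2, --b--▸ p3
  p1 = 0\{a} :: stopped
  p2 = 0\{b} :: stopped
  p3 = rec X. (b.0)\{a} + b.0\{b} + b.X :: --b--▸ p1, --b--▸ p2, --b--▸ p3
Q's transition system — 3 states:
  q0 = rec X. (b.0)\{a} + b.0\{b} + b.X :: --b--▸ q0, --b--▸ q1, --b--▸ q2
  q1 = 0\{a} :: stopped
  q2 = 0\{b} :: stopped
Coarsest stable partition (strong bisimilarity classes):
  B0 = {p0, p3, q0}
  B1 = {p1, p2, q1, q2}
p0 ∈ B0, q0 ∈ B0 → same block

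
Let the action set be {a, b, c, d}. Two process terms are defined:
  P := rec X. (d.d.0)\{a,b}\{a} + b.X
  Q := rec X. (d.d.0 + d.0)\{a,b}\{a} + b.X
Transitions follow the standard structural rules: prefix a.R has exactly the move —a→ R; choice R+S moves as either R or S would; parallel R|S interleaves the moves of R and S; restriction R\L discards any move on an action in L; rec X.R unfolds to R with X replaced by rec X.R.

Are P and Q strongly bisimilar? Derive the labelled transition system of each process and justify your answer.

NO

Reachable graph of P (3 states):
  m0 = rec X. (d.d.0)\{a,b}\{a} + b.X → ··b··> m0, ··d··> m1
  m1 = (d.0)\{a,b}\{a} → ··d··> m2
  m2 = 0\{a,b}\{a} → stopped
Reachable graph of Q (3 states):
  n0 = rec X. (d.d.0 + d.0)\{a,b}\{a} + b.X → ··b··> n0, ··d··> n1, ··d··> n2
  n1 = (d.0)\{a,b}\{a} → ··d··> n2
  n2 = 0\{a,b}\{a} → stopped
Partition-refinement fixed point:
  B0 = {m0}
  B1 = {m1, n1}
  B2 = {m2, n2}
  B3 = {n0}
m0 ∈ B0, n0 ∈ B3 → different blocks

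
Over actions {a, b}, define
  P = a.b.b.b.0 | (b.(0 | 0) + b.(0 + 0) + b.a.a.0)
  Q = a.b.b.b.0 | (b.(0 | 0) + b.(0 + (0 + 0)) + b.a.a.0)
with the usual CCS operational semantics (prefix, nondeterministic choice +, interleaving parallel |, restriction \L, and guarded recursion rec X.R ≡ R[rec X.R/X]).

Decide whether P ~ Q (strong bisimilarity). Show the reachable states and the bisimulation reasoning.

P's transition system — 30 states:
  u0 = a.b.b.b.0 | (b.(0 | 0) + b.(0 + 0) + b.a.a.0) → -a-> u1, -b-> u2, -b-> u3, -b-> u4
  u1 = b.b.b.0 | (b.(0 | 0) + b.(0 + 0) + b.a.a.0) → -b-> u5, -b-> u6, -b-> u7, -b-> u8
  u2 = a.b.b.b.0 | (0 + 0) → -a-> u6
  u3 = a.b.b.b.0 | (0 | 0) → -a-> u7
  u4 = a.b.b.b.0 | a.a.0 → -a-> u8, -a-> u9
  u5 = b.b.0 | (b.(0 | 0) + b.(0 + 0) + b.a.a.0) → -b-> u10, -b-> u11, -b-> u12, -b-> u13
  u6 = b.b.b.0 | (0 + 0) → -b-> u11
  u7 = b.b.b.0 | (0 | 0) → -b-> u12
  u8 = b.b.b.0 | a.a.0 → -a-> u14, -b-> u13
  u9 = a.b.b.b.0 | a.0 → -a-> u14, -a-> u15
  u10 = b.0 | (b.(0 | 0) + b.(0 + 0) + b.a.a.0) → -b-> u16, -b-> u17, -b-> u18, -b-> u19
  u11 = b.b.0 | (0 + 0) → -b-> u17
  u12 = b.b.0 | (0 | 0) → -b-> u18
  u13 = b.b.0 | a.a.0 → -a-> u20, -b-> u19
  u14 = b.b.b.0 | a.0 → -a-> u21, -b-> u20
  u15 = a.b.b.b.0 | 0 → -a-> u21
  u16 = 0 | (b.(0 | 0) + b.(0 + 0) + b.a.a.0) → -b-> u22, -b-> u23, -b-> u24
  u17 = b.0 | (0 + 0) → -b-> u22
  u18 = b.0 | (0 | 0) → -b-> u23
  u19 = b.0 | a.a.0 → -a-> u25, -b-> u24
  u20 = b.b.0 | a.0 → -a-> u26, -b-> u25
  u21 = b.b.b.0 | 0 → -b-> u26
  u22 = 0 | (0 + 0) → stopped
  u23 = 0 | (0 | 0) → stopped
  u24 = 0 | a.a.0 → -a-> u27
  u25 = b.0 | a.0 → -a-> u28, -b-> u27
  u26 = b.b.0 | 0 → -b-> u28
  u27 = 0 | a.0 → -a-> u29
  u28 = b.0 | 0 → -b-> u29
  u29 = 0 | 0 → stopped
Q's transition system — 30 states:
  v0 = a.b.b.b.0 | (b.(0 | 0) + b.(0 + (0 + 0)) + b.a.a.0) → -a-> v1, -b-> v2, -b-> v3, -b-> v4
  v1 = b.b.b.0 | (b.(0 | 0) + b.(0 + (0 + 0)) + b.a.a.0) → -b-> v5, -b-> v6, -b-> v7, -b-> v8
  v2 = a.b.b.b.0 | (0 + (0 + 0)) → -a-> v6
  v3 = a.b.b.b.0 | (0 | 0) → -a-> v7
  v4 = a.b.b.b.0 | a.a.0 → -a-> v8, -a-> v9
  v5 = b.b.0 | (b.(0 | 0) + b.(0 + (0 + 0)) + b.a.a.0) → -b-> v10, -b-> v11, -b-> v12, -b-> v13
  v6 = b.b.b.0 | (0 + (0 + 0)) → -b-> v11
  v7 = b.b.b.0 | (0 | 0) → -b-> v12
  v8 = b.b.b.0 | a.a.0 → -a-> v14, -b-> v13
  v9 = a.b.b.b.0 | a.0 → -a-> v14, -a-> v15
  v10 = b.0 | (b.(0 | 0) + b.(0 + (0 + 0)) + b.a.a.0) → -b-> v16, -b-> v17, -b-> v18, -b-> v19
  v11 = b.b.0 | (0 + (0 + 0)) → -b-> v17
  v12 = b.b.0 | (0 | 0) → -b-> v18
  v13 = b.b.0 | a.a.0 → -a-> v20, -b-> v19
  v14 = b.b.b.0 | a.0 → -a-> v21, -b-> v20
  v15 = a.b.b.b.0 | 0 → -a-> v21
  v16 = 0 | (b.(0 | 0) + b.(0 + (0 + 0)) + b.a.a.0) → -b-> v22, -b-> v23, -b-> v24
  v17 = b.0 | (0 + (0 + 0)) → -b-> v22
  v18 = b.0 | (0 | 0) → -b-> v23
  v19 = b.0 | a.a.0 → -a-> v25, -b-> v24
  v20 = b.b.0 | a.0 → -a-> v26, -b-> v25
  v21 = b.b.b.0 | 0 → -b-> v26
  v22 = 0 | (0 + (0 + 0)) → stopped
  v23 = 0 | (0 | 0) → stopped
  v24 = 0 | a.a.0 → -a-> v27
  v25 = b.0 | a.0 → -a-> v28, -b-> v27
  v26 = b.b.0 | 0 → -b-> v28
  v27 = 0 | a.0 → -a-> v29
  v28 = b.0 | 0 → -b-> v29
  v29 = 0 | 0 → stopped
Partition-refinement fixed point:
  B0 = {u0, v0}
  B1 = {u4, v4}
  B2 = {u9, v9}
  B3 = {u14, v14}
  B4 = {u21, u6, u7, v21, v6, v7}
  B5 = {u11, u12, u26, v11, v12, v26}
  B6 = {u17, u18, u28, v17, v18, v28}
  B7 = {u22, u23, u29, v22, v23, v29}
  B8 = {u20, v20}
  B9 = {u25, v25}
  B10 = {u27, v27}
  B11 = {u15, u2, u3, v15, v2, v3}
  B12 = {u8, v8}
  B13 = {u13, v13}
  B14 = {u19, v19}
  B15 = {u24, v24}
  B16 = {u1, v1}
  B17 = {u5, v5}
  B18 = {u10, v10}
  B19 = {u16, v16}
u0 ∈ B0, v0 ∈ B0 → same block

YES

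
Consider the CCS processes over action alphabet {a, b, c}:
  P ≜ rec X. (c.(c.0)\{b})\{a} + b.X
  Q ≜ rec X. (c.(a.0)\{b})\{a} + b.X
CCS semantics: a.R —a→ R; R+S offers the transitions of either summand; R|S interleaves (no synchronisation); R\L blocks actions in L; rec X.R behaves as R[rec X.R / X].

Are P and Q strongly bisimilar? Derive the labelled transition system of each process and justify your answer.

not bisimilar

Reachable graph of P (3 states):
  s0 = rec X. (c.(c.0)\{b})\{a} + b.X :: ··b··> s0, ··c··> s1
  s1 = (c.0)\{b}\{a} :: ··c··> s2
  s2 = 0\{b}\{a} :: ·
Reachable graph of Q (2 states):
  t0 = rec X. (c.(a.0)\{b})\{a} + b.X :: ··b··> t0, ··c··> t1
  t1 = (a.0)\{b}\{a} :: ·
Coarsest stable partition (strong bisimilarity classes):
  B0 = {s0}
  B1 = {s1}
  B2 = {s2, t1}
  B3 = {t0}
s0 ∈ B0, t0 ∈ B3 → different blocks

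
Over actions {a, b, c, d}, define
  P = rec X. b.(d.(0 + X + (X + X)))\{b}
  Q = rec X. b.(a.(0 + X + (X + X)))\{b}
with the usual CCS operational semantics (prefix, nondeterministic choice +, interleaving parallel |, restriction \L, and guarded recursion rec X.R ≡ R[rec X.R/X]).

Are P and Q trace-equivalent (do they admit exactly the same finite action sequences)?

Reachable graph of P (3 states):
  s0 = rec X. b.(d.(0 + X + (X + X)))\{b} | --b--▸ s1
  s1 = (d.(0 + (rec X. b.(d.(0 + X + (X + X)))\{b}) + ((rec X. b.(d.(0 + X + (X + X)))\{b}) + (rec X. b.(d.(0 + X + (X + X)))\{b}))))\{b} | --d--▸ s2
  s2 = (0 + (rec X. b.(d.(0 + X + (X + X)))\{b}) + ((rec X. b.(d.(0 + X + (X + X)))\{b}) + (rec X. b.(d.(0 + X + (X + X)))\{b})))\{b} | ∅
Reachable graph of Q (3 states):
  t0 = rec X. b.(a.(0 + X + (X + X)))\{b} | --b--▸ t1
  t1 = (a.(0 + (rec X. b.(a.(0 + X + (X + X)))\{b}) + ((rec X. b.(a.(0 + X + (X + X)))\{b}) + (rec X. b.(a.(0 + X + (X + X)))\{b}))))\{b} | --a--▸ t2
  t2 = (0 + (rec X. b.(a.(0 + X + (X + X)))\{b}) + ((rec X. b.(a.(0 + X + (X + X)))\{b}) + (rec X. b.(a.(0 + X + (X + X)))\{b})))\{b} | ∅
Run σ = ⟨bd⟩ on P: start {s0}
  after b @ step 1: {s1}
  after d @ step 2: {s2}
  P completes σ.
Run σ = ⟨bd⟩ on Q: start {t0}
  after b @ step 1: {t1}
  after d @ step 2: ∅ (Q stuck)

NO — witness ⟨bd⟩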